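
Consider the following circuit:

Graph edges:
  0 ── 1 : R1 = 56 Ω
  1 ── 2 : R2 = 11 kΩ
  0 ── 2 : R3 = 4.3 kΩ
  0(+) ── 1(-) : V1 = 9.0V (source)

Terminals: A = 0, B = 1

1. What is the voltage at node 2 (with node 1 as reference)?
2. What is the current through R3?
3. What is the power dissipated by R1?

Nodal analysis, taking node 1 as the 0 V reference.
Source V1 fixes V_0 = 9 V.
KCL at each unknown node (sum of currents leaving = 0; resistances in Ω):
  Node 2: (V_2 - 0)/11000 + (V_2 - 9)/4300 = 0
Collecting terms: 0.0003235 × V_2 = 0.002093  =>  V_2 = 6.471 V
Part 1:
  Read off the nodal solution: V_2 = 6.471 V
Part 2:
  I_R3 = (V_0 - V_2)/R3 = (9 - 6.471)/4300 = 0.0005882 A
  Magnitude: I_R3 = 0.0005882 A
Part 3:
  I_R1 = (V_0 - V_1)/R1 = (9 - 0)/56 = 0.1607 A
  P_R1 = I_R1² × R1 = (0.1607)² × 56 = 1.446 W

Final answers:
1. V_2 = 6.471 V
2. I_R3 = 0.0005882 A
3. P_R1 = 1.446 W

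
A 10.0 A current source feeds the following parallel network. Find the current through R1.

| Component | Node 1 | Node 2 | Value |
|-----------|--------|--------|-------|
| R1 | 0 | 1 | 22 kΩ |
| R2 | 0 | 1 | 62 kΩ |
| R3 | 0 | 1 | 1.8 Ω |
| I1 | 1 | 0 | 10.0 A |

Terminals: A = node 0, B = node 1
All resistors sit directly between nodes 0 and 1, so they are in parallel and share one voltage V; the full source current 10 A splits among them.
1/R_par = 1/22000 + 1/62000 + 1/1.8 = 0.5556 S  =>  R_par = 1.8 Ω
V = I × R_par = 10 × 1.8 = 18 V
I_R1 = V/R1 = 18/22000 = 0.0008181 A

Final answer: 0.0008181 A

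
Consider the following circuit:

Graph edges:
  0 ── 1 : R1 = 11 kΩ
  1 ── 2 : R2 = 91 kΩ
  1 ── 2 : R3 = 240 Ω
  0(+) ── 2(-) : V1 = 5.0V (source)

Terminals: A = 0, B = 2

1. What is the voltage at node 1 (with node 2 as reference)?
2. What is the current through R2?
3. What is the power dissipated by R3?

Nodal analysis, taking node 2 as the 0 V reference.
Source V1 fixes V_0 = 5 V.
KCL at each unknown node (sum of currents leaving = 0; resistances in Ω):
  Node 1: (V_1 - 5)/11000 + (V_1 - 0)/91000 + (V_1 - 0)/240 = 0
Collecting terms: 0.004269 × V_1 = 0.0004545  =>  V_1 = 0.1065 V
Part 1:
  Read off the nodal solution: V_1 = 0.1065 V
Part 2:
  I_R2 = (V_1 - V_2)/R2 = (0.1065 - 0)/91000 = 0.00000117 A
  Magnitude: I_R2 = 0.00000117 A
Part 3:
  I_R3 = (V_1 - V_2)/R3 = (0.1065 - 0)/240 = 0.0004437 A
  P_R3 = I_R3² × R3 = (0.0004437)² × 240 = 0.00004725 W

Final answers:
1. V_1 = 0.1065 V
2. I_R2 = 1.17e-06 A
3. P_R3 = 4.725e-05 W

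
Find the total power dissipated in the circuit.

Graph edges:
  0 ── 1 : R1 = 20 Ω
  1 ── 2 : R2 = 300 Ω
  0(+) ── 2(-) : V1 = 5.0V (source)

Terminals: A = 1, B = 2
Nodal analysis, taking node 2 as the 0 V reference.
Source V1 fixes V_0 = 5 V.
KCL at each unknown node (sum of currents leaving = 0; resistances in Ω):
  Node 1: (V_1 - 5)/20 + (V_1 - 0)/300 = 0
Collecting terms: 0.05333 × V_1 = 0.25  =>  V_1 = 4.688 V
Power in each resistor, P = (ΔV)²/R:
  P_R1 = (5 - 4.688)²/20 = 0.004883 W
  P_R2 = (4.688 - 0)²/300 = 0.07324 W
P_total = P_R1 + P_R2 = 0.07812 W

Final answer: 0.07812 W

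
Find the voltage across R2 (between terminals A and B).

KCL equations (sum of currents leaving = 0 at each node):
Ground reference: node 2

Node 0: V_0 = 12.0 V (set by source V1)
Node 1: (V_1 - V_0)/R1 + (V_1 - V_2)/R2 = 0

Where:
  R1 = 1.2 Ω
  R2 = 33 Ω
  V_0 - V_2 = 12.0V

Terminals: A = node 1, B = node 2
R1 and R2 are in series across V1 (node 0 → node 1 → node 2), and the output A–B is taken across R2, so this is a voltage divider.
Series current: I = V1/(R1 + R2) = 12/(1.2 + 33) = 12/34.2 = 0.3509 A
V_R2 = I × R2 = V1 × R2/(R1 + R2) = 12 × 33/34.2 = 11.58 V

Final answer: 11.58 V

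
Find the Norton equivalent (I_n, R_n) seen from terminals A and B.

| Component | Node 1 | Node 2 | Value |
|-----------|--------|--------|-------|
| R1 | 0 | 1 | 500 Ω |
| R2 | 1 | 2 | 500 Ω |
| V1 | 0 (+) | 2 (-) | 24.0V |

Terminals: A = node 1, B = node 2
Find the Thévenin equivalent first; then I_n = V_th/R_th and R_n = R_th.
Step 1 — V_th is the open-circuit voltage V_A - V_B (nothing connected across the terminals).
Nodal analysis, taking node 2 as the 0 V reference.
Source V1 fixes V_0 = 24 V.
KCL at each unknown node (sum of currents leaving = 0; resistances in Ω):
  Node 1: (V_1 - 24)/500 + (V_1 - 0)/500 = 0
Collecting terms: 0.004 × V_1 = 0.048  =>  V_1 = 12 V
V_th = V_1 - V_2 = 12 - 0 = 12 V
Step 2 — R_th: zero the source — replace V1 by a short circuit (node 2 merges into node 0) — and find the resistance seen between A (node 1) and B (node 0).
Reduce the network between node 1 (A) and node 0 (B) by series/parallel combination:
  Rp1 = R1 ‖ R2 (parallel, both between nodes 0 and 1) = 1/(1/500 + 1/500) = 250 Ω
R_th = 250 Ω
I_n = V_th/R_th = 12/250 = 0.048 A, and R_n = R_th = 250 Ω

Final answer: I_n = 0.048 A, R_n = 250 Ω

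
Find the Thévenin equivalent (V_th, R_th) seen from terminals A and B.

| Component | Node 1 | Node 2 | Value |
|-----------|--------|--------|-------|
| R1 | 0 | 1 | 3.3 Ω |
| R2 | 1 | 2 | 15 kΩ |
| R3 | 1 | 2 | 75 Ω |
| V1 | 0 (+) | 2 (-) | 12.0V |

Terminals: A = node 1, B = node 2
Step 1 — V_th is the open-circuit voltage V_A - V_B (nothing connected across the terminals).
Nodal analysis, taking node 2 as the 0 V reference.
Source V1 fixes V_0 = 12 V.
KCL at each unknown node (sum of currents leaving = 0; resistances in Ω):
  Node 1: (V_1 - 12)/3.3 + (V_1 - 0)/15000 + (V_1 - 0)/75 = 0
Collecting terms: 0.3164 × V_1 = 3.636  =>  V_1 = 11.49 V
V_th = V_1 - V_2 = 11.49 - 0 = 11.49 V
Step 2 — R_th: zero the source — replace V1 by a short circuit (node 2 merges into node 0) — and find the resistance seen between A (node 1) and B (node 0).
Reduce the network between node 1 (A) and node 0 (B) by series/parallel combination:
  Rp1 = R1 ‖ R2 ‖ R3 (parallel, all between nodes 0 and 1) = 1/(1/3.3 + 1/15000 + 1/75) = 3.16 Ω
R_th = 3.16 Ω

Final answer: V_th = 11.49 V, R_th = 3.16 Ω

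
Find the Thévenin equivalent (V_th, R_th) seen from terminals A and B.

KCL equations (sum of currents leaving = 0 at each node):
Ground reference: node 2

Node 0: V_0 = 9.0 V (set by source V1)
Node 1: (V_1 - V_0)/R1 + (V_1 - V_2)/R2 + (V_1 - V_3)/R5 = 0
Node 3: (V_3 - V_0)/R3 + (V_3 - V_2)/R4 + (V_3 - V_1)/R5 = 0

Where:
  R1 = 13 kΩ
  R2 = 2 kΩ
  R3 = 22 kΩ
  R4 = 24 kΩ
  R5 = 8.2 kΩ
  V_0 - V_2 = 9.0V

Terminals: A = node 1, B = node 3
Step 1 — V_th is the open-circuit voltage V_A - V_B (nothing connected across the terminals).
Nodal analysis, taking node 2 as the 0 V reference.
Source V1 fixes V_0 = 9 V.
KCL at each unknown node (sum of currents leaving = 0; resistances in Ω):
  Node 1: (V_1 - 9)/13000 + (V_1 - 0)/2000 + (V_1 - V_3)/8200 = 0
  Node 3: (V_3 - 9)/22000 + (V_3 - 0)/24000 + (V_3 - V_1)/8200 = 0
Collecting terms (coefficients in siemens):
  0.0006989·V_1 - 0.000122·V_3 = 0.0006923
  0.0002091·V_3 - 0.000122·V_1 = 0.0004091
Determinant D = (0.0006989)(0.0002091) - (-0.000122)(-0.000122) = 0.0000001312
V_1 = [(0.0006923)(0.0002091) - (-0.000122)(0.0004091)]/D = 1.483 V
V_3 = [(0.0006989)(0.0004091) - (0.0006923)(-0.000122)]/D = 2.822 V
V_th = V_1 - V_3 = 1.483 - 2.822 = -1.339 V
Step 2 — R_th: zero the source — replace V1 by a short circuit (node 2 merges into node 0) — and find the resistance seen between A (node 1) and B (node 3).
Reduce the network between node 1 (A) and node 3 (B) by series/parallel combination:
  Rp1 = R1 ‖ R2 (parallel, both between nodes 0 and 1) = 1/(1/13000 + 1/2000) = 1733 Ω
  Rp2 = R3 ‖ R4 (parallel, both between nodes 0 and 3) = 1/(1/22000 + 1/24000) = 11480 Ω
  Rs1 = Rp1 + Rp2 (series, joined only at node 0) = 1733 + 11480 = 13210 Ω
  Rp3 = R5 ‖ Rs1 (parallel, both between nodes 1 and 3) = 1/(1/8200 + 1/13210) = 5060 Ω
R_th = 5.06 kΩ

Final answer: V_th = -1.339 V, R_th = 5.06 kΩ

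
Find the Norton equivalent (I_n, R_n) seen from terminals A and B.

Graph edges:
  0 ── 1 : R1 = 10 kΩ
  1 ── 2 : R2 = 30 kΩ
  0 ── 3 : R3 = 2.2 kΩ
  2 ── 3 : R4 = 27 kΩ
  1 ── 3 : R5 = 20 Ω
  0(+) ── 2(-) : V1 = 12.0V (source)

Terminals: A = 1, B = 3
Find the Thévenin equivalent first; then I_n = V_th/R_th and R_n = R_th.
Step 1 — V_th is the open-circuit voltage V_A - V_B (nothing connected across the terminals).
Nodal analysis, taking node 2 as the 0 V reference.
Source V1 fixes V_0 = 12 V.
KCL at each unknown node (sum of currents leaving = 0; resistances in Ω):
  Node 1: (V_1 - 12)/10000 + (V_1 - 0)/30000 + (V_1 - V_3)/20 = 0
  Node 3: (V_3 - 12)/2200 + (V_3 - 0)/27000 + (V_3 - V_1)/20 = 0
Collecting terms (coefficients in siemens):
  0.05013·V_1 - 0.05·V_3 = 0.0012
  0.05049·V_3 - 0.05·V_1 = 0.005455
Determinant D = (0.05013)(0.05049) - (-0.05)(-0.05) = 0.00003131
V_1 = [(0.0012)(0.05049) - (-0.05)(0.005455)]/D = 10.65 V
V_3 = [(0.05013)(0.005455) - (0.0012)(-0.05)]/D = 10.65 V
V_th = V_1 - V_3 = 10.65 - 10.65 = -0.004387 V
Step 2 — R_th: zero the source — replace V1 by a short circuit (node 2 merges into node 0) — and find the resistance seen between A (node 1) and B (node 3).
Reduce the network between node 1 (A) and node 3 (B) by series/parallel combination:
  Rp1 = R1 ‖ R2 (parallel, both between nodes 0 and 1) = 1/(1/10000 + 1/30000) = 7500 Ω
  Rp2 = R3 ‖ R4 (parallel, both between nodes 0 and 3) = 1/(1/2200 + 1/27000) = 2034 Ω
  Rs1 = Rp1 + Rp2 (series, joined only at node 0) = 7500 + 2034 = 9534 Ω
  Rp3 = R5 ‖ Rs1 (parallel, both between nodes 1 and 3) = 1/(1/20 + 1/9534) = 19.96 Ω
R_th = 19.96 Ω
I_n = V_th/R_th = -0.004387/19.96 = -0.0002198 A, and R_n = R_th = 19.96 Ω

Final answer: I_n = -0.0002198 A, R_n = 19.96 Ω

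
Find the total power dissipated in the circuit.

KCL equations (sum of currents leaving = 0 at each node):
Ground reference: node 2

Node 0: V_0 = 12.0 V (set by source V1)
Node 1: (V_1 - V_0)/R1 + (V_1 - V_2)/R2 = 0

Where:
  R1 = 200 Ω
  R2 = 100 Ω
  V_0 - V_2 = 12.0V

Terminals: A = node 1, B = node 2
Nodal analysis, taking node 2 as the 0 V reference.
Source V1 fixes V_0 = 12 V.
KCL at each unknown node (sum of currents leaving = 0; resistances in Ω):
  Node 1: (V_1 - 12)/200 + (V_1 - 0)/100 = 0
Collecting terms: 0.015 × V_1 = 0.06  =>  V_1 = 4 V
Power in each resistor, P = (ΔV)²/R:
  P_R1 = (12 - 4)²/200 = 0.32 W
  P_R2 = (4 - 0)²/100 = 0.16 W
P_total = P_R1 + P_R2 = 0.48 W

Final answer: 0.48 W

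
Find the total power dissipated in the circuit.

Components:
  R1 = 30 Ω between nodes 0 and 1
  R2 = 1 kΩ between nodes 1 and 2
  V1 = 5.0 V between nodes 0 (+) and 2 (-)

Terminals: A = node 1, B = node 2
Nodal analysis, taking node 2 as the 0 V reference.
Source V1 fixes V_0 = 5 V.
KCL at each unknown node (sum of currents leaving = 0; resistances in Ω):
  Node 1: (V_1 - 5)/30 + (V_1 - 0)/1000 = 0
Collecting terms: 0.03433 × V_1 = 0.1667  =>  V_1 = 4.854 V
Power in each resistor, P = (ΔV)²/R:
  P_R1 = (5 - 4.854)²/30 = 0.0007069 W
  P_R2 = (4.854 - 0)²/1000 = 0.02356 W
P_total = P_R1 + P_R2 = 0.02427 W

Final answer: 0.02427 W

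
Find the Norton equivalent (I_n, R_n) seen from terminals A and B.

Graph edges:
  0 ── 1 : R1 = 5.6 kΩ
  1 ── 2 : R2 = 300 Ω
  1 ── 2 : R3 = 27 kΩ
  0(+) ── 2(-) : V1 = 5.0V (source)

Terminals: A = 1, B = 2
Find the Thévenin equivalent first; then I_n = V_th/R_th and R_n = R_th.
Step 1 — V_th is the open-circuit voltage V_A - V_B (nothing connected across the terminals).
Nodal analysis, taking node 2 as the 0 V reference.
Source V1 fixes V_0 = 5 V.
KCL at each unknown node (sum of currents leaving = 0; resistances in Ω):
  Node 1: (V_1 - 5)/5600 + (V_1 - 0)/300 + (V_1 - 0)/27000 = 0
Collecting terms: 0.003549 × V_1 = 0.0008929  =>  V_1 = 0.2516 V
V_th = V_1 - V_2 = 0.2516 - 0 = 0.2516 V
Step 2 — R_th: zero the source — replace V1 by a short circuit (node 2 merges into node 0) — and find the resistance seen between A (node 1) and B (node 0).
Reduce the network between node 1 (A) and node 0 (B) by series/parallel combination:
  Rp1 = R1 ‖ R2 ‖ R3 (parallel, all between nodes 0 and 1) = 1/(1/5600 + 1/300 + 1/27000) = 281.8 Ω
R_th = 281.8 Ω
I_n = V_th/R_th = 0.2516/281.8 = 0.0008929 A, and R_n = R_th = 281.8 Ω

Final answer: I_n = 0.0008929 A, R_n = 281.8 Ω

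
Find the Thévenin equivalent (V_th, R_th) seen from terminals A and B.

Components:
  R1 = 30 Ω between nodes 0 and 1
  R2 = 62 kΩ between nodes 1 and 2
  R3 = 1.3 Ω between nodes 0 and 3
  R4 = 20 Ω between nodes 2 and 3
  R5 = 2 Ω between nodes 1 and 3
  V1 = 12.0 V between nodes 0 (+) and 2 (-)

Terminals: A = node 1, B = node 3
Step 1 — V_th is the open-circuit voltage V_A - V_B (nothing connected across the terminals).
Nodal analysis, taking node 2 as the 0 V reference.
Source V1 fixes V_0 = 12 V.
KCL at each unknown node (sum of currents leaving = 0; resistances in Ω):
  Node 1: (V_1 - 12)/30 + (V_1 - 0)/62000 + (V_1 - V_3)/2 = 0
  Node 3: (V_3 - 12)/1.3 + (V_3 - 0)/20 + (V_3 - V_1)/2 = 0
Collecting terms (coefficients in siemens):
  0.5333·V_1 - 0.5·V_3 = 0.4
  1.319·V_3 - 0.5·V_1 = 9.231
Determinant D = (0.5333)(1.319) - (-0.5)(-0.5) = 0.4536
V_1 = [(0.4)(1.319) - (-0.5)(9.231)]/D = 11.34 V
V_3 = [(0.5333)(9.231) - (0.4)(-0.5)]/D = 11.29 V
V_th = V_1 - V_3 = 11.34 - 11.29 = 0.04376 V
Step 2 — R_th: zero the source — replace V1 by a short circuit (node 2 merges into node 0) — and find the resistance seen between A (node 1) and B (node 3).
Reduce the network between node 1 (A) and node 3 (B) by series/parallel combination:
  Rp1 = R1 ‖ R2 (parallel, both between nodes 0 and 1) = 1/(1/30 + 1/62000) = 29.99 Ω
  Rp2 = R3 ‖ R4 (parallel, both between nodes 0 and 3) = 1/(1/1.3 + 1/20) = 1.221 Ω
  Rs1 = Rp1 + Rp2 (series, joined only at node 0) = 29.99 + 1.221 = 31.21 Ω
  Rp3 = R5 ‖ Rs1 (parallel, both between nodes 1 and 3) = 1/(1/2 + 1/31.21) = 1.88 Ω
R_th = 1.88 Ω

Final answer: V_th = 0.04376 V, R_th = 1.88 Ω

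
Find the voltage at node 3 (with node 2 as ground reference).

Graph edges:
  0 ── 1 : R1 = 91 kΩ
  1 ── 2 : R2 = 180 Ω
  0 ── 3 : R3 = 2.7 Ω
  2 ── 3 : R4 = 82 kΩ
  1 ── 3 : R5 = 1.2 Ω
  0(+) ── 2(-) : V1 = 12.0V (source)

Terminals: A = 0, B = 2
Nodal analysis, taking node 2 as the 0 V reference.
Source V1 fixes V_0 = 12 V.
KCL at each unknown node (sum of currents leaving = 0; resistances in Ω):
  Node 1: (V_1 - 12)/91000 + (V_1 - 0)/180 + (V_1 - V_3)/1.2 = 0
  Node 3: (V_3 - 12)/2.7 + (V_3 - 0)/82000 + (V_3 - V_1)/1.2 = 0
Collecting terms (coefficients in siemens):
  0.8389·V_1 - 0.8333·V_3 = 0.0001319
  1.204·V_3 - 0.8333·V_1 = 4.444
Determinant D = (0.8389)(1.204) - (-0.8333)(-0.8333) = 0.3154
V_1 = [(0.0001319)(1.204) - (-0.8333)(4.444)]/D = 11.75 V
V_3 = [(0.8389)(4.444) - (0.0001319)(-0.8333)]/D = 11.82 V
The requested potential is V_3 = 11.82 V.

Final answer: V_3 = 11.82 V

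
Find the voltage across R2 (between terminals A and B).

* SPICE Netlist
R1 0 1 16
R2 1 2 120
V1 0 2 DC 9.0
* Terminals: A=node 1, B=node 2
R1 and R2 are in series across V1 (node 0 → node 1 → node 2), and the output A–B is taken across R2, so this is a voltage divider.
Series current: I = V1/(R1 + R2) = 9/(16 + 120) = 9/136 = 0.06618 A
V_R2 = I × R2 = V1 × R2/(R1 + R2) = 9 × 120/136 = 7.941 V

Final answer: 7.941 V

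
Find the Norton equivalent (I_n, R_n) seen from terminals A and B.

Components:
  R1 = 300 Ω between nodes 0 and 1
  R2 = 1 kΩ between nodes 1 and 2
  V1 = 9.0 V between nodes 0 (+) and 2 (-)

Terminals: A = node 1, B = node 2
Find the Thévenin equivalent first; then I_n = V_th/R_th and R_n = R_th.
Step 1 — V_th is the open-circuit voltage V_A - V_B (nothing connected across the terminals).
Nodal analysis, taking node 2 as the 0 V reference.
Source V1 fixes V_0 = 9 V.
KCL at each unknown node (sum of currents leaving = 0; resistances in Ω):
  Node 1: (V_1 - 9)/300 + (V_1 - 0)/1000 = 0
Collecting terms: 0.004333 × V_1 = 0.03  =>  V_1 = 6.923 V
V_th = V_1 - V_2 = 6.923 - 0 = 6.923 V
Step 2 — R_th: zero the source — replace V1 by a short circuit (node 2 merges into node 0) — and find the resistance seen between A (node 1) and B (node 0).
Reduce the network between node 1 (A) and node 0 (B) by series/parallel combination:
  Rp1 = R1 ‖ R2 (parallel, both between nodes 0 and 1) = 1/(1/300 + 1/1000) = 230.8 Ω
R_th = 230.8 Ω
I_n = V_th/R_th = 6.923/230.8 = 0.03 A, and R_n = R_th = 230.8 Ω

Final answer: I_n = 0.03 A, R_n = 230.8 Ω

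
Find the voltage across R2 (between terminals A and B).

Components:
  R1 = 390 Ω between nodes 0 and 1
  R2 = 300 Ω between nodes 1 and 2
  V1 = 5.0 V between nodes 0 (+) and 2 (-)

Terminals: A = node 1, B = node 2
R1 and R2 are in series across V1 (node 0 → node 1 → node 2), and the output A–B is taken across R2, so this is a voltage divider.
Series current: I = V1/(R1 + R2) = 5/(390 + 300) = 5/690 = 0.007246 A
V_R2 = I × R2 = V1 × R2/(R1 + R2) = 5 × 300/690 = 2.174 V

Final answer: 2.174 V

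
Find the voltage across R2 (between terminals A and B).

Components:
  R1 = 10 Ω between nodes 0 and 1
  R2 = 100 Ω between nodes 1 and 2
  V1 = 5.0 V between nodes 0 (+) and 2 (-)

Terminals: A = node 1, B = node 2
R1 and R2 are in series across V1 (node 0 → node 1 → node 2), and the output A–B is taken across R2, so this is a voltage divider.
Series current: I = V1/(R1 + R2) = 5/(10 + 100) = 5/110 = 0.04545 A
V_R2 = I × R2 = V1 × R2/(R1 + R2) = 5 × 100/110 = 4.545 V

Final answer: 4.545 V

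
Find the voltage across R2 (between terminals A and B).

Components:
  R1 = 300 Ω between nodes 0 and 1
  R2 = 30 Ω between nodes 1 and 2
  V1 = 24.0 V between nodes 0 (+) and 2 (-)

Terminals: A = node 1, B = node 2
R1 and R2 are in series across V1 (node 0 → node 1 → node 2), and the output A–B is taken across R2, so this is a voltage divider.
Series current: I = V1/(R1 + R2) = 24/(300 + 30) = 24/330 = 0.07273 A
V_R2 = I × R2 = V1 × R2/(R1 + R2) = 24 × 30/330 = 2.182 V

Final answer: 2.182 V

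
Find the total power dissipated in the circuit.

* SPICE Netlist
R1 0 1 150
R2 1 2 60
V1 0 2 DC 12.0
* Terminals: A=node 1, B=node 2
Nodal analysis, taking node 2 as the 0 V reference.
Source V1 fixes V_0 = 12 V.
KCL at each unknown node (sum of currents leaving = 0; resistances in Ω):
  Node 1: (V_1 - 12)/150 + (V_1 - 0)/60 = 0
Collecting terms: 0.02333 × V_1 = 0.08  =>  V_1 = 3.429 V
Power in each resistor, P = (ΔV)²/R:
  P_R1 = (12 - 3.429)²/150 = 0.4898 W
  P_R2 = (3.429 - 0)²/60 = 0.1959 W
P_total = P_R1 + P_R2 = 0.6857 W

Final answer: 0.6857 W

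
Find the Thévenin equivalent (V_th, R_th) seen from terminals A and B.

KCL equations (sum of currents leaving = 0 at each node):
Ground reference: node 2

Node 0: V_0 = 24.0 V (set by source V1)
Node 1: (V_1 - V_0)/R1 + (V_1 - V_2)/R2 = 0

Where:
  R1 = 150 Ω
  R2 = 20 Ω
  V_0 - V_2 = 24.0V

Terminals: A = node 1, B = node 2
Step 1 — V_th is the open-circuit voltage V_A - V_B (nothing connected across the terminals).
Nodal analysis, taking node 2 as the 0 V reference.
Source V1 fixes V_0 = 24 V.
KCL at each unknown node (sum of currents leaving = 0; resistances in Ω):
  Node 1: (V_1 - 24)/150 + (V_1 - 0)/20 = 0
Collecting terms: 0.05667 × V_1 = 0.16  =>  V_1 = 2.824 V
V_th = V_1 - V_2 = 2.824 - 0 = 2.824 V
Step 2 — R_th: zero the source — replace V1 by a short circuit (node 2 merges into node 0) — and find the resistance seen between A (node 1) and B (node 0).
Reduce the network between node 1 (A) and node 0 (B) by series/parallel combination:
  Rp1 = R1 ‖ R2 (parallel, both between nodes 0 and 1) = 1/(1/150 + 1/20) = 17.65 Ω
R_th = 17.65 Ω

Final answer: V_th = 2.824 V, R_th = 17.65 Ω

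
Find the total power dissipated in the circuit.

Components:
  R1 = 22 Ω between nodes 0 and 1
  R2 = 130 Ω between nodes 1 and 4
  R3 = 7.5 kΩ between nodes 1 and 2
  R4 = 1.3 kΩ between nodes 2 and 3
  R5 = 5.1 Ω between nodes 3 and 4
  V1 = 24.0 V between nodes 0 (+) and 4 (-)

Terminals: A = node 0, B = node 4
Nodal analysis, taking node 4 as the 0 V reference.
Source V1 fixes V_0 = 24 V.
KCL at each unknown node (sum of currents leaving = 0; resistances in Ω):
  Node 1: (V_1 - 24)/22 + (V_1 - 0)/130 + (V_1 - V_2)/7500 = 0
  Node 2: (V_2 - V_1)/7500 + (V_2 - V_3)/1300 = 0
  Node 3: (V_3 - V_2)/1300 + (V_3 - 0)/5.1 = 0
Collecting terms (coefficients in siemens):
  0.05328·V_1 - 0.0001333·V_2 = 1.091
  0.0009026·V_2 - 0.0001333·V_1 - 0.0007692·V_3 = 0
  0.1968·V_3 - 0.0007692·V_2 = 0
Solving these 3 simultaneous equations (Gaussian elimination) gives:
  V_1 = 20.48 V, V_2 = 3.036 V, V_3 = 0.01186 V
Power in each resistor, P = (ΔV)²/R:
  P_R1 = (24 - 20.48)²/22 = 0.5624 W
  P_R2 = (20.48 - 0)²/130 = 3.227 W
  P_R3 = (20.48 - 3.036)²/7500 = 0.04058 W
  P_R4 = (3.036 - 0.01186)²/1300 = 0.007035 W
  P_R5 = (0.01186 - 0)²/5.1 = 0.0000276 W
P_total = P_R1 + P_R2 + P_R3 + P_R4 + P_R5 = 3.837 W

Final answer: 3.837 W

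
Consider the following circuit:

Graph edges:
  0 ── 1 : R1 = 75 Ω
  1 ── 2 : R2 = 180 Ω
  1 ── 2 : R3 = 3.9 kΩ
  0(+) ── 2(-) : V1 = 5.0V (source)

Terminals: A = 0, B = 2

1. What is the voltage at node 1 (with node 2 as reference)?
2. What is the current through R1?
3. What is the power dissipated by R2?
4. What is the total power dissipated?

Nodal analysis, taking node 2 as the 0 V reference.
Source V1 fixes V_0 = 5 V.
KCL at each unknown node (sum of currents leaving = 0; resistances in Ω):
  Node 1: (V_1 - 5)/75 + (V_1 - 0)/180 + (V_1 - 0)/3900 = 0
Collecting terms: 0.01915 × V_1 = 0.06667  =>  V_1 = 3.482 V
Part 1:
  Read off the nodal solution: V_1 = 3.482 V
Part 2:
  I_R1 = (V_0 - V_1)/R1 = (5 - 3.482)/75 = 0.02024 A
  Magnitude: I_R1 = 0.02024 A
Part 3:
  I_R2 = (V_1 - V_2)/R2 = (3.482 - 0)/180 = 0.01935 A
  P_R2 = I_R2² × R2 = (0.01935)² × 180 = 0.06736 W
Part 4:
  Power in each resistor, P = (ΔV)²/R:
    P_R1 = (5 - 3.482)²/75 = 0.03072 W
    P_R2 = (3.482 - 0)²/180 = 0.06736 W
    P_R3 = (3.482 - 0)²/3900 = 0.003109 W
  P_total = P_R1 + P_R2 + P_R3 = 0.1012 W

Final answers:
1. V_1 = 3.482 V
2. I_R1 = 0.02024 A
3. P_R2 = 0.06736 W
4. P_total = 0.1012 W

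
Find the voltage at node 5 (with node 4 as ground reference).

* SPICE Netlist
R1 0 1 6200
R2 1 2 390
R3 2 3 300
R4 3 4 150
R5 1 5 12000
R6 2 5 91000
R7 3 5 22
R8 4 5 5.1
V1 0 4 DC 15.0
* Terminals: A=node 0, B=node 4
Nodal analysis, taking node 4 as the 0 V reference.
Source V1 fixes V_0 = 15 V.
KCL at each unknown node (sum of currents leaving = 0; resistances in Ω):
  Node 1: (V_1 - 15)/6200 + (V_1 - V_2)/390 + (V_1 - V_5)/12000 = 0
  Node 2: (V_2 - V_1)/390 + (V_2 - V_3)/300 + (V_2 - V_5)/91000 = 0
  Node 3: (V_3 - V_2)/300 + (V_3 - 0)/150 + (V_3 - V_5)/22 = 0
  Node 5: (V_5 - V_1)/12000 + (V_5 - V_2)/91000 + (V_5 - V_3)/22 + (V_5 - 0)/5.1 = 0
Collecting terms (coefficients in siemens):
  0.002809·V_1 - 0.002564·V_2 - 0.00008333·V_5 = 0.002419
  0.005908·V_2 - 0.002564·V_1 - 0.003333·V_3 - 0.00001099·V_5 = 0
  0.05545·V_3 - 0.003333·V_2 - 0.04545·V_5 = 0
  0.2416·V_5 - 0.00008333·V_1 - 0.00001099·V_2 - 0.04545·V_3 = 0
Solving these 4 simultaneous equations (Gaussian elimination) gives:
  V_1 = 1.468 V, V_2 = 0.6639 V, V_3 = 0.0477 V, V_5 = 0.00951 V
The requested potential is V_5 = 0.00951 V.

Final answer: V_5 = 0.00951 V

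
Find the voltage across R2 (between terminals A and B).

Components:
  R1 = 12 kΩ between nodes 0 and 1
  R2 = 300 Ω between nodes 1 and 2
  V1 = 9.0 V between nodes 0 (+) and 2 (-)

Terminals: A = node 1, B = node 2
R1 and R2 are in series across V1 (node 0 → node 1 → node 2), and the output A–B is taken across R2, so this is a voltage divider.
Series current: I = V1/(R1 + R2) = 9/(12000 + 300) = 9/12300 = 0.0007317 A
V_R2 = I × R2 = V1 × R2/(R1 + R2) = 9 × 300/12300 = 0.2195 V

Final answer: 0.2195 V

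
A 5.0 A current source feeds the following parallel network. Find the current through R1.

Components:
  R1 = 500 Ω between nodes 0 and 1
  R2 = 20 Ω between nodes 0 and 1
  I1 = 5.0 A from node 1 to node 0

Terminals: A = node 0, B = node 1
All resistors sit directly between nodes 0 and 1, so they are in parallel and share one voltage V; the full source current 5 A splits among them.
1/R_par = 1/500 + 1/20 = 0.052 S  =>  R_par = 19.23 Ω
V = I × R_par = 5 × 19.23 = 96.15 V
I_R1 = V/R1 = 96.15/500 = 0.1923 A

Final answer: 0.1923 A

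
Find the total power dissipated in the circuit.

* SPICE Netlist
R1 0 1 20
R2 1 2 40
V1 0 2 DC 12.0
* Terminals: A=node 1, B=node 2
Nodal analysis, taking node 2 as the 0 V reference.
Source V1 fixes V_0 = 12 V.
KCL at each unknown node (sum of currents leaving = 0; resistances in Ω):
  Node 1: (V_1 - 12)/20 + (V_1 - 0)/40 = 0
Collecting terms: 0.075 × V_1 = 0.6  =>  V_1 = 8 V
Power in each resistor, P = (ΔV)²/R:
  P_R1 = (12 - 8)²/20 = 0.8 W
  P_R2 = (8 - 0)²/40 = 1.6 W
P_total = P_R1 + P_R2 = 2.4 W

Final answer: 2.4 W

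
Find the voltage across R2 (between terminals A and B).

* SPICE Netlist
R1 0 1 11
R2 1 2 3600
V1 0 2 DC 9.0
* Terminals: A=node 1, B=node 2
R1 and R2 are in series across V1 (node 0 → node 1 → node 2), and the output A–B is taken across R2, so this is a voltage divider.
Series current: I = V1/(R1 + R2) = 9/(11 + 3600) = 9/3611 = 0.002492 A
V_R2 = I × R2 = V1 × R2/(R1 + R2) = 9 × 3600/3611 = 8.973 V

Final answer: 8.973 V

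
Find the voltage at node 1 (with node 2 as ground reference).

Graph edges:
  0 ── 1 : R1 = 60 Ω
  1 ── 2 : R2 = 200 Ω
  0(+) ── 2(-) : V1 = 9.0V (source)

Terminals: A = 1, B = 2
Nodal analysis, taking node 2 as the 0 V reference.
Source V1 fixes V_0 = 9 V.
KCL at each unknown node (sum of currents leaving = 0; resistances in Ω):
  Node 1: (V_1 - 9)/60 + (V_1 - 0)/200 = 0
Collecting terms: 0.02167 × V_1 = 0.15  =>  V_1 = 6.923 V
The requested potential is V_1 = 6.923 V.

Final answer: V_1 = 6.923 V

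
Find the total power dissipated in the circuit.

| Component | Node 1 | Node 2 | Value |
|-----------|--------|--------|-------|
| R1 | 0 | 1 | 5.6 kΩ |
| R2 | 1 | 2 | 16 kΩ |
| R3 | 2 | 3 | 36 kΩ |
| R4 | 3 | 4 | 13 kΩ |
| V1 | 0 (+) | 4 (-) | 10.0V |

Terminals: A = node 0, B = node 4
Nodal analysis, taking node 4 as the 0 V reference.
Source V1 fixes V_0 = 10 V.
KCL at each unknown node (sum of currents leaving = 0; resistances in Ω):
  Node 1: (V_1 - 10)/5600 + (V_1 - V_2)/16000 = 0
  Node 2: (V_2 - V_1)/16000 + (V_2 - V_3)/36000 = 0
  Node 3: (V_3 - V_2)/36000 + (V_3 - 0)/13000 = 0
Collecting terms (coefficients in siemens):
  0.0002411·V_1 - 0.0000625·V_2 = 0.001786
  0.00009028·V_2 - 0.0000625·V_1 - 0.00002778·V_3 = 0
  0.0001047·V_3 - 0.00002778·V_2 = 0
Solving these 3 simultaneous equations (Gaussian elimination) gives:
  V_1 = 9.207 V, V_2 = 6.941 V, V_3 = 1.841 V
Power in each resistor, P = (ΔV)²/R:
  P_R1 = (10 - 9.207)²/5600 = 0.0001124 W
  P_R2 = (9.207 - 6.941)²/16000 = 0.000321 W
  P_R3 = (6.941 - 1.841)²/36000 = 0.0007223 W
  P_R4 = (1.841 - 0)²/13000 = 0.0002608 W
P_total = P_R1 + P_R2 + P_R3 + P_R4 = 0.001416 W

Final answer: 0.001416 W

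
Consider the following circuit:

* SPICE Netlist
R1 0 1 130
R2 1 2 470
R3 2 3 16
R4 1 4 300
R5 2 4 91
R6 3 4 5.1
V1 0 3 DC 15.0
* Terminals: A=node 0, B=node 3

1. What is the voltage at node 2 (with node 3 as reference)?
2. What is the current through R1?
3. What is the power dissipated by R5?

Nodal analysis, taking node 3 as the 0 V reference.
Source V1 fixes V_0 = 15 V.
KCL at each unknown node (sum of currents leaving = 0; resistances in Ω):
  Node 1: (V_1 - 15)/130 + (V_1 - V_2)/470 + (V_1 - V_4)/300 = 0
  Node 2: (V_2 - V_1)/470 + (V_2 - 0)/16 + (V_2 - V_4)/91 = 0
  Node 4: (V_4 - V_1)/300 + (V_4 - V_2)/91 + (V_4 - 0)/5.1 = 0
Collecting terms (coefficients in siemens):
  0.01315·V_1 - 0.002128·V_2 - 0.003333·V_4 = 0.1154
  0.07562·V_2 - 0.002128·V_1 - 0.01099·V_4 = 0
  0.2104·V_4 - 0.003333·V_1 - 0.01099·V_2 = 0
Solving these 3 simultaneous equations (Gaussian elimination) gives:
  V_1 = 8.855 V, V_2 = 0.2716 V, V_4 = 0.1545 V
Part 1:
  Read off the nodal solution: V_2 = 0.2716 V
Part 2:
  I_R1 = (V_0 - V_1)/R1 = (15 - 8.855)/130 = 0.04727 A
  Magnitude: I_R1 = 0.04727 A
Part 3:
  I_R5 = (V_2 - V_4)/R5 = (0.2716 - 0.1545)/91 = 0.001287 A
  P_R5 = I_R5² × R5 = (0.001287)² × 91 = 0.0001508 W

Final answers:
1. V_2 = 0.2716 V
2. I_R1 = 0.04727 A
3. P_R5 = 0.0001508 W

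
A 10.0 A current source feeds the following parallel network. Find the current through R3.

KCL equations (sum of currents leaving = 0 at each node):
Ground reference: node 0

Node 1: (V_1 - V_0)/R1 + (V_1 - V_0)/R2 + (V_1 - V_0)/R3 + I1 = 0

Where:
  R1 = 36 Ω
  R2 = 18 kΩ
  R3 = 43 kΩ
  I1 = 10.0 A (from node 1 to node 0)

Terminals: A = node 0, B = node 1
All resistors sit directly between nodes 0 and 1, so they are in parallel and share one voltage V; the full source current 10 A splits among them.
1/R_par = 1/36 + 1/18000 + 1/43000 = 0.02786 S  =>  R_par = 35.9 Ω
V = I × R_par = 10 × 35.9 = 359 V
I_R3 = V/R3 = 359/43000 = 0.008348 A

Final answer: 0.008348 A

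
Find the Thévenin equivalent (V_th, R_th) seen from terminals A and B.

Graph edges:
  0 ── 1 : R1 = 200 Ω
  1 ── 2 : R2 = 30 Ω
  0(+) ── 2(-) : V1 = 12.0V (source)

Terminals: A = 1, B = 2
Step 1 — V_th is the open-circuit voltage V_A - V_B (nothing connected across the terminals).
Nodal analysis, taking node 2 as the 0 V reference.
Source V1 fixes V_0 = 12 V.
KCL at each unknown node (sum of currents leaving = 0; resistances in Ω):
  Node 1: (V_1 - 12)/200 + (V_1 - 0)/30 = 0
Collecting terms: 0.03833 × V_1 = 0.06  =>  V_1 = 1.565 V
V_th = V_1 - V_2 = 1.565 - 0 = 1.565 V
Step 2 — R_th: zero the source — replace V1 by a short circuit (node 2 merges into node 0) — and find the resistance seen between A (node 1) and B (node 0).
Reduce the network between node 1 (A) and node 0 (B) by series/parallel combination:
  Rp1 = R1 ‖ R2 (parallel, both between nodes 0 and 1) = 1/(1/200 + 1/30) = 26.09 Ω
R_th = 26.09 Ω

Final answer: V_th = 1.565 V, R_th = 26.09 Ω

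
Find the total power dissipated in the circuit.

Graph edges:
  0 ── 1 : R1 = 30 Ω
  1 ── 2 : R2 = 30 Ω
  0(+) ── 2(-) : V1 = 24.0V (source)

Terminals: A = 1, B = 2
Nodal analysis, taking node 2 as the 0 V reference.
Source V1 fixes V_0 = 24 V.
KCL at each unknown node (sum of currents leaving = 0; resistances in Ω):
  Node 1: (V_1 - 24)/30 + (V_1 - 0)/30 = 0
Collecting terms: 0.06667 × V_1 = 0.8  =>  V_1 = 12 V
Power in each resistor, P = (ΔV)²/R:
  P_R1 = (24 - 12)²/30 = 4.8 W
  P_R2 = (12 - 0)²/30 = 4.8 W
P_total = P_R1 + P_R2 = 9.6 W

Final answer: 9.6 W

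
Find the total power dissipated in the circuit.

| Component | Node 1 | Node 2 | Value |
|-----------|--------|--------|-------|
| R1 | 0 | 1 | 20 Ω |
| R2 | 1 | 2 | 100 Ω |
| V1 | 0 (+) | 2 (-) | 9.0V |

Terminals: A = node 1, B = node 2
Nodal analysis, taking node 2 as the 0 V reference.
Source V1 fixes V_0 = 9 V.
KCL at each unknown node (sum of currents leaving = 0; resistances in Ω):
  Node 1: (V_1 - 9)/20 + (V_1 - 0)/100 = 0
Collecting terms: 0.06 × V_1 = 0.45  =>  V_1 = 7.5 V
Power in each resistor, P = (ΔV)²/R:
  P_R1 = (9 - 7.5)²/20 = 0.1125 W
  P_R2 = (7.5 - 0)²/100 = 0.5625 W
P_total = P_R1 + P_R2 = 0.675 W

Final answer: 0.675 W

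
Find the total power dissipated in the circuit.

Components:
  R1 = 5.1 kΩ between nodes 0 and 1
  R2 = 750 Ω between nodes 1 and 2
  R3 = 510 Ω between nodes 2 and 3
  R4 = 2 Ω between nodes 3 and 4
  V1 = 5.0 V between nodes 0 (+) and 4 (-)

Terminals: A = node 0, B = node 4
Nodal analysis, taking node 4 as the 0 V reference.
Source V1 fixes V_0 = 5 V.
KCL at each unknown node (sum of currents leaving = 0; resistances in Ω):
  Node 1: (V_1 - 5)/5100 + (V_1 - V_2)/750 = 0
  Node 2: (V_2 - V_1)/750 + (V_2 - V_3)/510 = 0
  Node 3: (V_3 - V_2)/510 + (V_3 - 0)/2 = 0
Collecting terms (coefficients in siemens):
  0.001529·V_1 - 0.001333·V_2 = 0.0009804
  0.003294·V_2 - 0.001333·V_1 - 0.001961·V_3 = 0
  0.502·V_3 - 0.001961·V_2 = 0
Solving these 3 simultaneous equations (Gaussian elimination) gives:
  V_1 = 0.9918 V, V_2 = 0.4024 V, V_3 = 0.001572 V
Power in each resistor, P = (ΔV)²/R:
  P_R1 = (5 - 0.9918)²/5100 = 0.00315 W
  P_R2 = (0.9918 - 0.4024)²/750 = 0.0004632 W
  P_R3 = (0.4024 - 0.001572)²/510 = 0.000315 W
  P_R4 = (0.001572 - 0)²/2 = 0.000001235 W
P_total = P_R1 + P_R2 + P_R3 + P_R4 = 0.00393 W

Final answer: 0.00393 W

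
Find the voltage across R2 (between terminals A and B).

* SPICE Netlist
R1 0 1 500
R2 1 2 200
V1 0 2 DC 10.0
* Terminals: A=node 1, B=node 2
R1 and R2 are in series across V1 (node 0 → node 1 → node 2), and the output A–B is taken across R2, so this is a voltage divider.
Series current: I = V1/(R1 + R2) = 10/(500 + 200) = 10/700 = 0.01429 A
V_R2 = I × R2 = V1 × R2/(R1 + R2) = 10 × 200/700 = 2.857 V

Final answer: 2.857 V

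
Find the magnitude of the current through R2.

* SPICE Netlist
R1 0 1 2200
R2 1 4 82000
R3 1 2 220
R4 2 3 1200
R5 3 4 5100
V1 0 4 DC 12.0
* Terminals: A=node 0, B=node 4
Nodal analysis, taking node 4 as the 0 V reference.
Source V1 fixes V_0 = 12 V.
KCL at each unknown node (sum of currents leaving = 0; resistances in Ω):
  Node 1: (V_1 - 12)/2200 + (V_1 - 0)/82000 + (V_1 - V_2)/220 = 0
  Node 2: (V_2 - V_1)/220 + (V_2 - V_3)/1200 = 0
  Node 3: (V_3 - V_2)/1200 + (V_3 - 0)/5100 = 0
Collecting terms (coefficients in siemens):
  0.005012·V_1 - 0.004545·V_2 = 0.005455
  0.005379·V_2 - 0.004545·V_1 - 0.0008333·V_3 = 0
  0.001029·V_3 - 0.0008333·V_2 = 0
Solving these 3 simultaneous equations (Gaussian elimination) gives:
  V_1 = 8.796 V, V_2 = 8.499 V, V_3 = 6.88 V
I_R2 = (V_1 - V_4)/R2 = (8.796 - 0)/82000 = 0.0001073 A
|I_R2| = 0.0001073 A

Final answer: |I_R2| = 0.0001073 A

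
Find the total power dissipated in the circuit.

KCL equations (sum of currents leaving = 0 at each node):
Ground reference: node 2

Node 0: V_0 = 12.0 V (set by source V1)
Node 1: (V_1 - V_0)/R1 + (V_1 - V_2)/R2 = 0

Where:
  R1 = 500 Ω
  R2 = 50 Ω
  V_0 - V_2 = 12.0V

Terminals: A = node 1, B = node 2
Nodal analysis, taking node 2 as the 0 V reference.
Source V1 fixes V_0 = 12 V.
KCL at each unknown node (sum of currents leaving = 0; resistances in Ω):
  Node 1: (V_1 - 12)/500 + (V_1 - 0)/50 = 0
Collecting terms: 0.022 × V_1 = 0.024  =>  V_1 = 1.091 V
Power in each resistor, P = (ΔV)²/R:
  P_R1 = (12 - 1.091)²/500 = 0.238 W
  P_R2 = (1.091 - 0)²/50 = 0.0238 W
P_total = P_R1 + P_R2 = 0.2618 W

Final answer: 0.2618 W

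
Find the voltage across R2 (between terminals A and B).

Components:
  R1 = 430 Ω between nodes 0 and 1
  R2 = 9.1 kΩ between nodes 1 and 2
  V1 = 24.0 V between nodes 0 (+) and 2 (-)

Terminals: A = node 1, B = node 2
R1 and R2 are in series across V1 (node 0 → node 1 → node 2), and the output A–B is taken across R2, so this is a voltage divider.
Series current: I = V1/(R1 + R2) = 24/(430 + 9100) = 24/9530 = 0.002518 A
V_R2 = I × R2 = V1 × R2/(R1 + R2) = 24 × 9100/9530 = 22.92 V

Final answer: 22.92 V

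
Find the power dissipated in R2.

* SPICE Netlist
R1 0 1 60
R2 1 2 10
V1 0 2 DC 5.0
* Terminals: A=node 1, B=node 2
Nodal analysis, taking node 2 as the 0 V reference.
Source V1 fixes V_0 = 5 V.
KCL at each unknown node (sum of currents leaving = 0; resistances in Ω):
  Node 1: (V_1 - 5)/60 + (V_1 - 0)/10 = 0
Collecting terms: 0.1167 × V_1 = 0.08333  =>  V_1 = 0.7143 V
I_R2 = (V_1 - V_2)/R2 = (0.7143 - 0)/10 = 0.07143 A
P_R2 = I_R2² × R2 = (0.07143)² × 10 = 0.05102 W

Final answer: 0.05102 W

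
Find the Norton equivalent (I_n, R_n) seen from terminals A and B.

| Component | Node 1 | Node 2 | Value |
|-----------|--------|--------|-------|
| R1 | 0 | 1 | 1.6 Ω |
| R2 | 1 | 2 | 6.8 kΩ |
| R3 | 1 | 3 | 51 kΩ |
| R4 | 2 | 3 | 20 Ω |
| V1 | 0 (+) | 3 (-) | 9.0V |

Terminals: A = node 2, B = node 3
Find the Thévenin equivalent first; then I_n = V_th/R_th and R_n = R_th.
Step 1 — V_th is the open-circuit voltage V_A - V_B (nothing connected across the terminals).
Nodal analysis, taking node 3 as the 0 V reference.
Source V1 fixes V_0 = 9 V.
KCL at each unknown node (sum of currents leaving = 0; resistances in Ω):
  Node 1: (V_1 - 9)/1.6 + (V_1 - V_2)/6800 + (V_1 - 0)/51000 = 0
  Node 2: (V_2 - V_1)/6800 + (V_2 - 0)/20 = 0
Collecting terms (coefficients in siemens):
  0.6252·V_1 - 0.0001471·V_2 = 5.625
  0.05015·V_2 - 0.0001471·V_1 = 0
Determinant D = (0.6252)(0.05015) - (-0.0001471)(-0.0001471) = 0.03135
V_1 = [(5.625)(0.05015) - (-0.0001471)(0)]/D = 8.998 V
V_2 = [(0.6252)(0) - (5.625)(-0.0001471)]/D = 0.02639 V
V_th = V_2 - V_3 = 0.02639 - 0 = 0.02639 V
Step 2 — R_th: zero the source — replace V1 by a short circuit (node 3 merges into node 0) — and find the resistance seen between A (node 2) and B (node 0).
Reduce the network between node 2 (A) and node 0 (B) by series/parallel combination:
  Rp1 = R1 ‖ R3 (parallel, both between nodes 0 and 1) = 1/(1/1.6 + 1/51000) = 1.6 Ω
  Rs1 = R2 + Rp1 (series, joined only at node 1) = 6800 + 1.6 = 6802 Ω
  Rp2 = R4 ‖ Rs1 (parallel, both between nodes 0 and 2) = 1/(1/20 + 1/6802) = 19.94 Ω
R_th = 19.94 Ω
I_n = V_th/R_th = 0.02639/19.94 = 0.001323 A, and R_n = R_th = 19.94 Ω

Final answer: I_n = 0.001323 A, R_n = 19.94 Ω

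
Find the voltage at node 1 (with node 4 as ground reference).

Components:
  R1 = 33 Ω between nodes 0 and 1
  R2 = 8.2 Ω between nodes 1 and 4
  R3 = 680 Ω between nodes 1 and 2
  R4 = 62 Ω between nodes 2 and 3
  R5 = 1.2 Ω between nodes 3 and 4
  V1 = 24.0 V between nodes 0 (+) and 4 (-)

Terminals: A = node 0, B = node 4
Nodal analysis, taking node 4 as the 0 V reference.
Source V1 fixes V_0 = 24 V.
KCL at each unknown node (sum of currents leaving = 0; resistances in Ω):
  Node 1: (V_1 - 24)/33 + (V_1 - 0)/8.2 + (V_1 - V_2)/680 = 0
  Node 2: (V_2 - V_1)/680 + (V_2 - V_3)/62 = 0
  Node 3: (V_3 - V_2)/62 + (V_3 - 0)/1.2 = 0
Collecting terms (coefficients in siemens):
  0.1537·V_1 - 0.001471·V_2 = 0.7273
  0.0176·V_2 - 0.001471·V_1 - 0.01613·V_3 = 0
  0.8495·V_3 - 0.01613·V_2 = 0
Solving these 3 simultaneous equations (Gaussian elimination) gives:
  V_1 = 4.735 V, V_2 = 0.4026 V, V_3 = 0.007645 V
The requested potential is V_1 = 4.735 V.

Final answer: V_1 = 4.735 V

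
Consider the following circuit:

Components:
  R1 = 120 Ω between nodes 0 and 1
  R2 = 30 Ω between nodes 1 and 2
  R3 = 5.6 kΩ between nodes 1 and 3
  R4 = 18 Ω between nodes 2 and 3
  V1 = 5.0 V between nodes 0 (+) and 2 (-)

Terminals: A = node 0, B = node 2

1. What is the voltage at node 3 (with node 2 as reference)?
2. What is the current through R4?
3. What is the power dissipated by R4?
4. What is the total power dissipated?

Nodal analysis, taking node 2 as the 0 V reference.
Source V1 fixes V_0 = 5 V.
KCL at each unknown node (sum of currents leaving = 0; resistances in Ω):
  Node 1: (V_1 - 5)/120 + (V_1 - 0)/30 + (V_1 - V_3)/5600 = 0
  Node 3: (V_3 - V_1)/5600 + (V_3 - 0)/18 = 0
Collecting terms (coefficients in siemens):
  0.04185·V_1 - 0.0001786·V_3 = 0.04167
  0.05573·V_3 - 0.0001786·V_1 = 0
Determinant D = (0.04185)(0.05573) - (-0.0001786)(-0.0001786) = 0.002332
V_1 = [(0.04167)(0.05573) - (-0.0001786)(0)]/D = 0.9957 V
V_3 = [(0.04185)(0) - (0.04167)(-0.0001786)]/D = 0.00319 V
Part 1:
  Read off the nodal solution: V_3 = 0.00319 V
Part 2:
  I_R4 = (V_2 - V_3)/R4 = (0 - 0.00319)/18 = -0.0001772 A
  Magnitude: I_R4 = 0.0001772 A
Part 3:
  I_R4 = (V_2 - V_3)/R4 = (0 - 0.00319)/18 = -0.0001772 A
  P_R4 = I_R4² × R4 = (-0.0001772)² × 18 = 0.0000005655 W
Part 4:
  Power in each resistor, P = (ΔV)²/R:
    P_R1 = (5 - 0.9957)²/120 = 0.1336 W
    P_R2 = (0.9957 - 0)²/30 = 0.03305 W
    P_R3 = (0.9957 - 0.00319)²/5600 = 0.0001759 W
    P_R4 = (0 - 0.00319)²/18 = 0.0000005655 W
  P_total = P_R1 + P_R2 + P_R3 + P_R4 = 0.1668 W

Final answers:
1. V_3 = 0.00319 V
2. I_R4 = 0.0001772 A
3. P_R4 = 5.655e-07 W
4. P_total = 0.1668 W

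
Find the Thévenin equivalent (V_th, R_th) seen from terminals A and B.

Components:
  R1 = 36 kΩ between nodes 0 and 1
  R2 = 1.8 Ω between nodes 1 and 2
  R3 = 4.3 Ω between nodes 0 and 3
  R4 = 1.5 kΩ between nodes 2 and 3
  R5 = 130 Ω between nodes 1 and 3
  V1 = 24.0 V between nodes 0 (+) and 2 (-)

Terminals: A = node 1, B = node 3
Step 1 — V_th is the open-circuit voltage V_A - V_B (nothing connected across the terminals).
Nodal analysis, taking node 2 as the 0 V reference.
Source V1 fixes V_0 = 24 V.
KCL at each unknown node (sum of currents leaving = 0; resistances in Ω):
  Node 1: (V_1 - 24)/36000 + (V_1 - 0)/1.8 + (V_1 - V_3)/130 = 0
  Node 3: (V_3 - 24)/4.3 + (V_3 - 0)/1500 + (V_3 - V_1)/130 = 0
Collecting terms (coefficients in siemens):
  0.5633·V_1 - 0.007692·V_3 = 0.0006667
  0.2409·V_3 - 0.007692·V_1 = 5.581
Determinant D = (0.5633)(0.2409) - (-0.007692)(-0.007692) = 0.1356
V_1 = [(0.0006667)(0.2409) - (-0.007692)(5.581)]/D = 0.3177 V
V_3 = [(0.5633)(5.581) - (0.0006667)(-0.007692)]/D = 23.18 V
V_th = V_1 - V_3 = 0.3177 - 23.18 = -22.86 V
Step 2 — R_th: zero the source — replace V1 by a short circuit (node 2 merges into node 0) — and find the resistance seen between A (node 1) and B (node 3).
Reduce the network between node 1 (A) and node 3 (B) by series/parallel combination:
  Rp1 = R1 ‖ R2 (parallel, both between nodes 0 and 1) = 1/(1/36000 + 1/1.8) = 1.8 Ω
  Rp2 = R3 ‖ R4 (parallel, both between nodes 0 and 3) = 1/(1/4.3 + 1/1500) = 4.288 Ω
  Rs1 = Rp1 + Rp2 (series, joined only at node 0) = 1.8 + 4.288 = 6.088 Ω
  Rp3 = R5 ‖ Rs1 (parallel, both between nodes 1 and 3) = 1/(1/130 + 1/6.088) = 5.815 Ω
R_th = 5.815 Ω

Final answer: V_th = -22.86 V, R_th = 5.815 Ω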